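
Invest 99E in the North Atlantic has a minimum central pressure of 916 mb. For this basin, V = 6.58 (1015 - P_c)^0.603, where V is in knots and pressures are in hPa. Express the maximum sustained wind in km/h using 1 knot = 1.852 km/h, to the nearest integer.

195 km/h

ΔP = 1015 − 916 = 99 mb.
V ≈ 6.58 × 99^0.603 = 6.58 × 15.972 ≈ 105.098 kt.
105.098 × 1.852 ≈ 194.64 km/h → 195 km/h.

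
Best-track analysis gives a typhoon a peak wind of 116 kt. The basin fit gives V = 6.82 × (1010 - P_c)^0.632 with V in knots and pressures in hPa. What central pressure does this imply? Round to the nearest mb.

921 mb

ΔP = (V / 6.82)^(1/0.632) = (116/6.82)^1.582.
116/6.82 = 17.009; 17.009^1.582 ≈ 88.57 mb.
P_c = 1010 − 88.57 = 921.43 ≈ 921 mb.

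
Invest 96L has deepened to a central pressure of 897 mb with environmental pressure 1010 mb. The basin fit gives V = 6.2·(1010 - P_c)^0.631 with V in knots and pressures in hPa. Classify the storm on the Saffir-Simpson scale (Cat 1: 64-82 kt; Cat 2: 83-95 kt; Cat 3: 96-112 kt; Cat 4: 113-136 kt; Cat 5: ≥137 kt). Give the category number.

ΔP = 1010 − 897 = 113 mb.
V ≈ 6.2 × 113^0.631 = 6.2 × 19.75 ≈ 122 kt.
122 kt falls in the Category 4 band.

4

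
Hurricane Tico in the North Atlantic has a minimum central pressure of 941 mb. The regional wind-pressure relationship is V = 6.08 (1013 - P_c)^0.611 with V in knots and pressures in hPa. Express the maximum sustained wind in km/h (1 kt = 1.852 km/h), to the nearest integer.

154 km/h

ΔP = 1013 − 941 = 72 mb.
V ≈ 6.08 × 72^0.611 = 6.08 × 13.640 ≈ 82.934 kt.
82.934 × 1.852 ≈ 153.59 km/h → 154 km/h.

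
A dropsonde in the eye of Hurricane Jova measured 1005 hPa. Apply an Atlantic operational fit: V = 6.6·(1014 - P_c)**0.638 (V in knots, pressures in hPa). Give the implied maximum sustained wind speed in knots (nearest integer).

27 kt

ΔP = 1014 − 1005 = 9 hPa.
9^0.638 ≈ 4.063.
V ≈ 6.6 × 4.063 ≈ 26.8 kt.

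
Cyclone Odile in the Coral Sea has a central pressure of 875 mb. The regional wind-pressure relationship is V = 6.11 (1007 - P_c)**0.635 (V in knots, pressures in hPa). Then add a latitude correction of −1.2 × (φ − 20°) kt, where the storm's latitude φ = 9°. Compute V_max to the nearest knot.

ΔP = 1007 − 875 = 132 mb.
132^0.635 ≈ 22.211.
V ≈ 6.11 × 22.211 ≈ 135.7 kt.
Latitude correction: −1.2 × (9 − 20) = 13.2 kt.
Corrected V ≈ 148.9 kt → 149 kt.

149 kt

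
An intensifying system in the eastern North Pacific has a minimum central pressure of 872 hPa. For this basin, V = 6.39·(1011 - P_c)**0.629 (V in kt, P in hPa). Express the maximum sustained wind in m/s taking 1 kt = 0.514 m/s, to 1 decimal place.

ΔP = 1011 − 872 = 139 hPa.
V ≈ 6.39 × 139^0.629 = 6.39 × 22.282 ≈ 142.383 kt.
142.383 × 0.514 ≈ 73.18 m/s → 73.2 m/s.

73.2 m/s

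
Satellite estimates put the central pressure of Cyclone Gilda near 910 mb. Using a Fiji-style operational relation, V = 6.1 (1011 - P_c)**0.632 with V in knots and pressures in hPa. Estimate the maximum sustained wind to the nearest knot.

113 kt

ΔP = 1011 − 910 = 101 mb.
101^0.632 ≈ 18.481.
V ≈ 6.1 × 18.481 ≈ 112.7 kt.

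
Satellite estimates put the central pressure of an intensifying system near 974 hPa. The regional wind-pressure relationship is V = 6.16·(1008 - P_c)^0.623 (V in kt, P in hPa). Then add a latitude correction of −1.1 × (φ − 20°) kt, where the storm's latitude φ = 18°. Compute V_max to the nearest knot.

ΔP = 1008 − 974 = 34 hPa.
34^0.623 ≈ 8.997.
V ≈ 6.16 × 8.997 ≈ 55.4 kt.
Latitude correction: −1.1 × (18 − 20) = 2.2 kt.
Corrected V ≈ 57.6 kt → 58 kt.

58 kt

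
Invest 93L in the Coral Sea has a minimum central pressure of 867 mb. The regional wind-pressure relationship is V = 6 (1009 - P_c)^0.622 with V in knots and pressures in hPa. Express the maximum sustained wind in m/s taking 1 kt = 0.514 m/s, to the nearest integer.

ΔP = 1009 − 867 = 142 mb.
V ≈ 6 × 142^0.622 = 6 × 21.813 ≈ 130.880 kt.
130.880 × 0.514 ≈ 67.27 m/s → 67 m/s.

67 m/s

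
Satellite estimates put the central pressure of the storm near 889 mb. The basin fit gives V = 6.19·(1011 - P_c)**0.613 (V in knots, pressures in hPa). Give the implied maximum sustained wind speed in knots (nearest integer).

ΔP = 1011 − 889 = 122 mb.
122^0.613 ≈ 19.008.
V ≈ 6.19 × 19.008 ≈ 117.7 kt.

118 kt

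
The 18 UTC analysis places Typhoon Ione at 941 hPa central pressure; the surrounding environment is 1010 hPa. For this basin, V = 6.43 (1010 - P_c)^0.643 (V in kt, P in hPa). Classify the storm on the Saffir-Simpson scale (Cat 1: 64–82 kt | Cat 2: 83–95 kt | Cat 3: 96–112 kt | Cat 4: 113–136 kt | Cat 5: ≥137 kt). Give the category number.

ΔP = 1010 − 941 = 69 hPa.
V ≈ 6.43 × 69^0.643 = 6.43 × 15.22 ≈ 98 kt.
98 kt falls in the Category 3 band.

3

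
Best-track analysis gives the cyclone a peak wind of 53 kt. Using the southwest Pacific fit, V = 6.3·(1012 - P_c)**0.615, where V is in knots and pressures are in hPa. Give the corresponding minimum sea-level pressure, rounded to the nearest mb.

ΔP = (V / 6.3)^(1/0.615) = (53/6.3)^1.626.
53/6.3 = 8.413; 8.413^1.626 ≈ 31.91 mb.
P_c = 1012 − 31.91 = 980.09 ≈ 980 mb.

980 mb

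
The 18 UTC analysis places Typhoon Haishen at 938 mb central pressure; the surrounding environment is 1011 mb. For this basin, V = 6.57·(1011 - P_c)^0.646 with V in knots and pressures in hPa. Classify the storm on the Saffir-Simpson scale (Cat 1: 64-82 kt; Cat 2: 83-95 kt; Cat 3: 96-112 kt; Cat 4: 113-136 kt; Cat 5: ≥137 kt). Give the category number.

ΔP = 1011 − 938 = 73 mb.
V ≈ 6.57 × 73^0.646 = 6.57 × 15.98 ≈ 105 kt.
105 kt falls in the Category 3 band.

3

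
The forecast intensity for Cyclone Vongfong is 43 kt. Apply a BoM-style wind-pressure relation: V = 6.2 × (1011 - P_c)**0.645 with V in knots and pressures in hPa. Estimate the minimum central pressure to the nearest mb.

991 mb

ΔP = (V / 6.2)^(1/0.645) = (43/6.2)^1.550.
43/6.2 = 6.935; 6.935^1.550 ≈ 20.14 mb.
P_c = 1011 − 20.14 = 990.86 ≈ 991 mb.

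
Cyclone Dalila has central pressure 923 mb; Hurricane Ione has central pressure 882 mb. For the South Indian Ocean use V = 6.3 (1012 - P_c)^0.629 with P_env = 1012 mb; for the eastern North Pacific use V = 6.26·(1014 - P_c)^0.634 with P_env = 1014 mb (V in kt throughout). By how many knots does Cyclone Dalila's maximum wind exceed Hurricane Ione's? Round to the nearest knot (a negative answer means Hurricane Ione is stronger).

Cyclone Dalila: ΔP = 89; V ≈ 6.3 × 89^0.629 ≈ 106.05 kt.
Hurricane Ione: ΔP = 132; V ≈ 6.26 × 132^0.634 ≈ 138.36 kt.
Difference ≈ 106.05 − 138.36 = -32.31 → -32 kt.

-32 kt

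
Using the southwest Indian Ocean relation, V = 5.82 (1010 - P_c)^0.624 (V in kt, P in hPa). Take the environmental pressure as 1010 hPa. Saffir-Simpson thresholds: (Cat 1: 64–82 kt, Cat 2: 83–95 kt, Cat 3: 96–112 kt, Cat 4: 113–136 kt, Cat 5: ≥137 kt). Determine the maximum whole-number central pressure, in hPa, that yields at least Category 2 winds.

Category 2 begins at V = 83 kt.
Required ΔP = (83/5.82)^(1/0.624) = 14.261^1.603 ≈ 70.73 hPa.
P_c ≤ 1010 − 70.73 = 939.27, so the highest integer P_c is 939 hPa.

939 hPa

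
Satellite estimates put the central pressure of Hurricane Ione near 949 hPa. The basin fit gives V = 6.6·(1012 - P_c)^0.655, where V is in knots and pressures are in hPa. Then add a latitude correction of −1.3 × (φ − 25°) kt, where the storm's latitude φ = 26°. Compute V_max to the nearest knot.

98 kt

ΔP = 1012 − 949 = 63 hPa.
63^0.655 ≈ 15.086.
V ≈ 6.6 × 15.086 ≈ 99.6 kt.
Latitude correction: −1.3 × (26 − 25) = -1.3 kt.
Corrected V ≈ 98.3 kt → 98 kt.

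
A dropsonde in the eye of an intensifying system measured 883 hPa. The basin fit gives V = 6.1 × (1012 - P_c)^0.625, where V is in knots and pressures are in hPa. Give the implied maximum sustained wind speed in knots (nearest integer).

ΔP = 1012 − 883 = 129 hPa.
129^0.625 ≈ 20.851.
V ≈ 6.1 × 20.851 ≈ 127.2 kt.

127 kt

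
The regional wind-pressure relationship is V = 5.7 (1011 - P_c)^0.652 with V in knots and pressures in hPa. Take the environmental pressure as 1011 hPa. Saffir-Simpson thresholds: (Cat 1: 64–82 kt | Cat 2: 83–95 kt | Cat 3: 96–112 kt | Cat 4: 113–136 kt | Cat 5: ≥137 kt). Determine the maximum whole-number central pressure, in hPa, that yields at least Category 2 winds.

Category 2 begins at V = 83 kt.
Required ΔP = (83/5.7)^(1/0.652) = 14.561^1.534 ≈ 60.82 hPa.
P_c ≤ 1011 − 60.82 = 950.18, so the highest integer P_c is 950 hPa.

950 hPa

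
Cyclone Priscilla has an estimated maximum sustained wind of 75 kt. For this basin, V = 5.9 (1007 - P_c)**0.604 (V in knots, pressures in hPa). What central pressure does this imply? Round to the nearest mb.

ΔP = (V / 5.9)^(1/0.604) = (75/5.9)^1.656.
75/5.9 = 12.712; 12.712^1.656 ≈ 67.32 mb.
P_c = 1007 − 67.32 = 939.68 ≈ 940 mb.

940 mb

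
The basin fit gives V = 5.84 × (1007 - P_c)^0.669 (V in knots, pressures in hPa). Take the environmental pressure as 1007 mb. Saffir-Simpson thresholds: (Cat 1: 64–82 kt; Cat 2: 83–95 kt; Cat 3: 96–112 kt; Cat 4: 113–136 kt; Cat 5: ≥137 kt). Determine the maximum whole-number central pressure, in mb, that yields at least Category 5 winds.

895 mb

Category 5 begins at V = 137 kt.
Required ΔP = (137/5.84)^(1/0.669) = 23.459^1.495 ≈ 111.76 mb.
P_c ≤ 1007 − 111.76 = 895.24, so the highest integer P_c is 895 mb.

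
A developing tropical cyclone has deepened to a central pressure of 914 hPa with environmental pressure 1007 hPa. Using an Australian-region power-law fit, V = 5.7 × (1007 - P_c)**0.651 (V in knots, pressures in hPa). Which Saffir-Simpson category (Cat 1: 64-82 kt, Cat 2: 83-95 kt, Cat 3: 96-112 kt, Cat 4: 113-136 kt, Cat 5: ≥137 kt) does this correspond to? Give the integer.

ΔP = 1007 − 914 = 93 hPa.
V ≈ 5.7 × 93^0.651 = 5.7 × 19.12 ≈ 109 kt.
109 kt falls in the Category 3 band.

3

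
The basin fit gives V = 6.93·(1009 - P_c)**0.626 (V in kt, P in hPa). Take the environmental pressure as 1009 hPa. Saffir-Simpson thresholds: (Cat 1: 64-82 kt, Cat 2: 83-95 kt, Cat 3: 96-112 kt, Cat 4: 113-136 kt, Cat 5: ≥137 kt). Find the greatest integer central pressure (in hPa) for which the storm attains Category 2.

Category 2 begins at V = 83 kt.
Required ΔP = (83/6.93)^(1/0.626) = 11.977^1.597 ≈ 52.80 hPa.
P_c ≤ 1009 − 52.80 = 956.20, so the highest integer P_c is 956 hPa.

956 hPa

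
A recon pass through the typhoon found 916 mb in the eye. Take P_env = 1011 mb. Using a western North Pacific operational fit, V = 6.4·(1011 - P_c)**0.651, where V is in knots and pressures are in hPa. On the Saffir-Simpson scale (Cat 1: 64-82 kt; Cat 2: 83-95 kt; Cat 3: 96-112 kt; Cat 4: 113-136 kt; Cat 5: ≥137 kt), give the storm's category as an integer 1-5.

ΔP = 1011 − 916 = 95 mb.
V ≈ 6.4 × 95^0.651 = 6.4 × 19.39 ≈ 124 kt.
124 kt falls in the Category 4 band.

4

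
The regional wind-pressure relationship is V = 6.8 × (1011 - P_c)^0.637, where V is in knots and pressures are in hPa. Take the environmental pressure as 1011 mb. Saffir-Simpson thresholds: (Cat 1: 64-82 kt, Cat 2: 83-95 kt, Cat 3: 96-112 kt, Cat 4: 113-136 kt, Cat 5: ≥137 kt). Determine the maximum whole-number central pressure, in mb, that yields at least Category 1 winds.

Category 1 begins at V = 64 kt.
Required ΔP = (64/6.8)^(1/0.637) = 9.412^1.570 ≈ 33.77 mb.
P_c ≤ 1011 − 33.77 = 977.23, so the highest integer P_c is 977 mb.

977 mb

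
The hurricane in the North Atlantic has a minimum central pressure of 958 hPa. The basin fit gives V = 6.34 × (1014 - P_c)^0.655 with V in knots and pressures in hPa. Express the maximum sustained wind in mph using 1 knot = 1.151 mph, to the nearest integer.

ΔP = 1014 − 958 = 56 hPa.
V ≈ 6.34 × 56^0.655 = 6.34 × 13.966 ≈ 88.543 kt.
88.543 × 1.151 ≈ 101.91 mph → 102 mph.

102 mph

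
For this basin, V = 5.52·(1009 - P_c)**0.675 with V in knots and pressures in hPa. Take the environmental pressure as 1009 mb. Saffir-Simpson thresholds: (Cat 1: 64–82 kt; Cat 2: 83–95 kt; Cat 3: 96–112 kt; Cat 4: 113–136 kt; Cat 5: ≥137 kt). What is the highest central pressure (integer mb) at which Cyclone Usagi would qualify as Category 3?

Category 3 begins at V = 96 kt.
Required ΔP = (96/5.52)^(1/0.675) = 17.391^1.481 ≈ 68.79 mb.
P_c ≤ 1009 − 68.79 = 940.21, so the highest integer P_c is 940 mb.

940 mb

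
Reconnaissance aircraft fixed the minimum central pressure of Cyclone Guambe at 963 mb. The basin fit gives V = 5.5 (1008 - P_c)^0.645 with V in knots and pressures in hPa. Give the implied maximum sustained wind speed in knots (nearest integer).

ΔP = 1008 − 963 = 45 mb.
45^0.645 ≈ 11.650.
V ≈ 5.5 × 11.650 ≈ 64.1 kt.

64 kt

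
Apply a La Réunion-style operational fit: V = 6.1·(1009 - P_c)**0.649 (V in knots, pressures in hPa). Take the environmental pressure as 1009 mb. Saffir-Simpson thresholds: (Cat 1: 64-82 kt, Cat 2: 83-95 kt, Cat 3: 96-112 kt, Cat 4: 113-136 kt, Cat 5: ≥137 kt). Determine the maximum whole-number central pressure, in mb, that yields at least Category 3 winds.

939 mb

Category 3 begins at V = 96 kt.
Required ΔP = (96/6.1)^(1/0.649) = 15.738^1.541 ≈ 69.87 mb.
P_c ≤ 1009 − 69.87 = 939.13, so the highest integer P_c is 939 mb.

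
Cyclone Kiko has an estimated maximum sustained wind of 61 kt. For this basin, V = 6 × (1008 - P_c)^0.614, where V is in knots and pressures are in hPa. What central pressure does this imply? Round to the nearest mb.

964 mb

ΔP = (V / 6)^(1/0.614) = (61/6)^1.629.
61/6 = 10.167; 10.167^1.629 ≈ 43.69 mb.
P_c = 1008 − 43.69 = 964.31 ≈ 964 mb.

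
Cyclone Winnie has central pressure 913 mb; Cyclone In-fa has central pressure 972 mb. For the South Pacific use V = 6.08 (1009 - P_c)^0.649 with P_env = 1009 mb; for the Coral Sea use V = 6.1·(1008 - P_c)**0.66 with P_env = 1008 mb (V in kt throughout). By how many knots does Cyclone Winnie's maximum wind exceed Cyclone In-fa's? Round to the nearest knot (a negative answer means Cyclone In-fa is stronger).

Cyclone Winnie: ΔP = 96; V ≈ 6.08 × 96^0.649 ≈ 117.60 kt.
Cyclone In-fa: ΔP = 36; V ≈ 6.1 × 36^0.66 ≈ 64.94 kt.
Difference ≈ 117.60 − 64.94 = 52.66 → 53 kt.

53 kt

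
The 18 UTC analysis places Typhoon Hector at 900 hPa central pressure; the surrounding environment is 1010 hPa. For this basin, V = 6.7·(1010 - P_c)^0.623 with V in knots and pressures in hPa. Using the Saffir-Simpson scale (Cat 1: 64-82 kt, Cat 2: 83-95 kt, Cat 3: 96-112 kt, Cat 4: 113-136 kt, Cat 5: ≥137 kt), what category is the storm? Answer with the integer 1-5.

ΔP = 1010 − 900 = 110 hPa.
V ≈ 6.7 × 110^0.623 = 6.7 × 18.70 ≈ 125 kt.
125 kt falls in the Category 4 band.

4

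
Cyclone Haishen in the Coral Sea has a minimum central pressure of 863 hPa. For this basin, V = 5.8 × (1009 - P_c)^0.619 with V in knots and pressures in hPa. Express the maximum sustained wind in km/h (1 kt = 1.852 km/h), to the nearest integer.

235 km/h

ΔP = 1009 − 863 = 146 hPa.
V ≈ 5.8 × 146^0.619 = 5.8 × 21.864 ≈ 126.813 kt.
126.813 × 1.852 ≈ 234.86 km/h → 235 km/h.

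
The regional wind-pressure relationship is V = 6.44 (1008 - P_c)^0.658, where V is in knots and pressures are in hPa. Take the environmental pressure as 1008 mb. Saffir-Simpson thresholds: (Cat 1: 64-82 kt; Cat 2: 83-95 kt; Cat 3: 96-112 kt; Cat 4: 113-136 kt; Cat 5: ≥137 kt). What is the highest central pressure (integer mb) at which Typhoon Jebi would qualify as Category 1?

975 mb

Category 1 begins at V = 64 kt.
Required ΔP = (64/6.44)^(1/0.658) = 9.938^1.520 ≈ 32.78 mb.
P_c ≤ 1008 − 32.78 = 975.22, so the highest integer P_c is 975 mb.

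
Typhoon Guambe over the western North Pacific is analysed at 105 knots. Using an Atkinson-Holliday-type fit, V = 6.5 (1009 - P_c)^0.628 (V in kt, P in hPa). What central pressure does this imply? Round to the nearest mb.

ΔP = (V / 6.5)^(1/0.628) = (105/6.5)^1.592.
105/6.5 = 16.154; 16.154^1.592 ≈ 83.95 mb.
P_c = 1009 − 83.95 = 925.05 ≈ 925 mb.

925 mb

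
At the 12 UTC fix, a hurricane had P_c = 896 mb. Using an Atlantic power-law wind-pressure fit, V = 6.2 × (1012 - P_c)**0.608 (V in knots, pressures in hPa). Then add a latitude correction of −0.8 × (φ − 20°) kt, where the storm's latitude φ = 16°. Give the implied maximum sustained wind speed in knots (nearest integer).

115 kt

ΔP = 1012 − 896 = 116 mb.
116^0.608 ≈ 17.997.
V ≈ 6.2 × 17.997 ≈ 111.6 kt.
Latitude correction: −0.8 × (16 − 20) = 3.2 kt.
Corrected V ≈ 114.8 kt → 115 kt.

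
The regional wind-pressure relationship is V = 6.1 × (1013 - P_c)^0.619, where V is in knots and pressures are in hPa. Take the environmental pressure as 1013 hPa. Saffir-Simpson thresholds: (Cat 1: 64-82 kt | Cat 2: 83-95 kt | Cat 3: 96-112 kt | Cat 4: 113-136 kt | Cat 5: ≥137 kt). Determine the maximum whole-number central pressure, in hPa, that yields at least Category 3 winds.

927 hPa

Category 3 begins at V = 96 kt.
Required ΔP = (96/6.1)^(1/0.619) = 15.738^1.616 ≈ 85.84 hPa.
P_c ≤ 1013 − 85.84 = 927.16, so the highest integer P_c is 927 hPa.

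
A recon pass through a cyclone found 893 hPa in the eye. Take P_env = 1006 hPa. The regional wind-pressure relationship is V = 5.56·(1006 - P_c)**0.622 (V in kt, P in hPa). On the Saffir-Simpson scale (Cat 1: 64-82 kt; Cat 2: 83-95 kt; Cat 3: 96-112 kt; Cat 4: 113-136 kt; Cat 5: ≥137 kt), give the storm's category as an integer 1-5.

3

ΔP = 1006 − 893 = 113 hPa.
V ≈ 5.56 × 113^0.622 = 5.56 × 18.92 ≈ 105 kt.
105 kt falls in the Category 3 band.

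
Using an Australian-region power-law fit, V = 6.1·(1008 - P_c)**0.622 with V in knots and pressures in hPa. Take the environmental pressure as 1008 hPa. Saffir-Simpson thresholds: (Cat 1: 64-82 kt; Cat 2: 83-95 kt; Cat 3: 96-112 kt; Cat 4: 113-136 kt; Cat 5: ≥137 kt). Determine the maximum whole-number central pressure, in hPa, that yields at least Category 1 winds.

Category 1 begins at V = 64 kt.
Required ΔP = (64/6.1)^(1/0.622) = 10.492^1.608 ≈ 43.78 hPa.
P_c ≤ 1008 − 43.78 = 964.22, so the highest integer P_c is 964 hPa.

964 hPa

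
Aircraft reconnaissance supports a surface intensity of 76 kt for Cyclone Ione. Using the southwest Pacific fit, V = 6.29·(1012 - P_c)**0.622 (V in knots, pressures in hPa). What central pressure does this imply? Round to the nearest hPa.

ΔP = (V / 6.29)^(1/0.622) = (76/6.29)^1.608.
76/6.29 = 12.083; 12.083^1.608 ≈ 54.93 hPa.
P_c = 1012 − 54.93 = 957.07 ≈ 957 hPa.

957 hPa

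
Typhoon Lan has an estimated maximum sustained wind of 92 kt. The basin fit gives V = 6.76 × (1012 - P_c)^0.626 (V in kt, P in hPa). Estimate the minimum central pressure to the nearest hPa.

947 hPa

ΔP = (V / 6.76)^(1/0.626) = (92/6.76)^1.597.
92/6.76 = 13.609; 13.609^1.597 ≈ 64.75 hPa.
P_c = 1012 − 64.75 = 947.25 ≈ 947 hPa.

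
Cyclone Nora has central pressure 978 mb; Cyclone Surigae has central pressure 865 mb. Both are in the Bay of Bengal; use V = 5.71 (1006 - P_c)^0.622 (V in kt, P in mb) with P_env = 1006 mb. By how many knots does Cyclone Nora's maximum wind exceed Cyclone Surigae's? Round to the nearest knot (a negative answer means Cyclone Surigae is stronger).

-79 kt

Cyclone Nora: ΔP = 28; V ≈ 5.71 × 28^0.622 ≈ 45.37 kt.
Cyclone Surigae: ΔP = 141; V ≈ 5.71 × 141^0.622 ≈ 124.01 kt.
Difference ≈ 45.37 − 124.01 = -78.64 → -79 kt.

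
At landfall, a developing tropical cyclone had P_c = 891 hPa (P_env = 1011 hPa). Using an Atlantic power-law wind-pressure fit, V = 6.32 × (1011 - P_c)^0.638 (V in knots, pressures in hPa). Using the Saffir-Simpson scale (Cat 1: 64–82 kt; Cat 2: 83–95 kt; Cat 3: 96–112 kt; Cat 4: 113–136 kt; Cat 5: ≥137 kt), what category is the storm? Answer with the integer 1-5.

ΔP = 1011 − 891 = 120 hPa.
V ≈ 6.32 × 120^0.638 = 6.32 × 21.21 ≈ 134 kt.
134 kt falls in the Category 4 band.

4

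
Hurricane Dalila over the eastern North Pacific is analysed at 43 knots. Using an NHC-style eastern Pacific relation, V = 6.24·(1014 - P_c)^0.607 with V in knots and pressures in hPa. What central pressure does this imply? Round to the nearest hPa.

ΔP = (V / 6.24)^(1/0.607) = (43/6.24)^1.647.
43/6.24 = 6.891; 6.891^1.647 ≈ 24.05 hPa.
P_c = 1014 − 24.05 = 989.95 ≈ 990 hPa.

990 hPa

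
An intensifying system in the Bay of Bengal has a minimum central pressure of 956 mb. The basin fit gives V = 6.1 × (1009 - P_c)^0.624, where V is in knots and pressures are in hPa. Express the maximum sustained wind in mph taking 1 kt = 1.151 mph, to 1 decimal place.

83.6 mph

ΔP = 1009 − 956 = 53 mb.
V ≈ 6.1 × 53^0.624 = 6.1 × 11.911 ≈ 72.657 kt.
72.657 × 1.151 ≈ 83.63 mph → 83.6 mph.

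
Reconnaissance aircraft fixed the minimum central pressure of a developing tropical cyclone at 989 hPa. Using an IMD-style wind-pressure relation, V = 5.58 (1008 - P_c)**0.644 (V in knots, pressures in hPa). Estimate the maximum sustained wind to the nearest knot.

37 kt

ΔP = 1008 − 989 = 19 hPa.
19^0.644 ≈ 6.661.
V ≈ 5.58 × 6.661 ≈ 37.2 kt.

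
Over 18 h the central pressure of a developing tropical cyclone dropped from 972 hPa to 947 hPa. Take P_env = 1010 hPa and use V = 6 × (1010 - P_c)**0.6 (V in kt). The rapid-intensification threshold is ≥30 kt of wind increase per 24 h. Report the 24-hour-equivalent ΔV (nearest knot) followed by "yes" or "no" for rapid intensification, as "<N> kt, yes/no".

V₁: ΔP = 38, V ≈ 6 × 38^0.6 ≈ 53.21 kt.
V₂: ΔP = 63, V ≈ 6 × 63^0.6 ≈ 72.07 kt.
ΔV over 18 h = 18.86 kt → 24 h equivalent = 18.86 × 24/18 ≈ 25.15 kt.
25 kt < 30 kt ⇒ not rapid intensification.

25 kt, no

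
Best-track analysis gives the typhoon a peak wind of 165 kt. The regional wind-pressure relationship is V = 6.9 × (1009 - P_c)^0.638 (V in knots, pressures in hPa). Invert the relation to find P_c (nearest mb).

ΔP = (V / 6.9)^(1/0.638) = (165/6.9)^1.567.
165/6.9 = 23.913; 23.913^1.567 ≈ 144.83 mb.
P_c = 1009 − 144.83 = 864.17 ≈ 864 mb.

864 mb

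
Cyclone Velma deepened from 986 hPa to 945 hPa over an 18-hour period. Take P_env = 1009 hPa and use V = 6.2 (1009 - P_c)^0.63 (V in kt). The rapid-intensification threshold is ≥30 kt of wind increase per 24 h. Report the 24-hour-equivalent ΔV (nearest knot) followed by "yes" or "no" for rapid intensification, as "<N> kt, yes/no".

54 kt, yes

V₁: ΔP = 23, V ≈ 6.2 × 23^0.63 ≈ 44.70 kt.
V₂: ΔP = 64, V ≈ 6.2 × 64^0.63 ≈ 85.17 kt.
ΔV over 18 h = 40.47 kt → 24 h equivalent = 40.47 × 24/18 ≈ 53.96 kt.
54 kt ≥ 30 kt ⇒ rapid intensification.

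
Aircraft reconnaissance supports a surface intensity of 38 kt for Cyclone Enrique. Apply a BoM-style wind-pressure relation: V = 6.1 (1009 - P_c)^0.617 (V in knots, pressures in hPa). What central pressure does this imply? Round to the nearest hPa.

ΔP = (V / 6.1)^(1/0.617) = (38/6.1)^1.621.
38/6.1 = 6.230; 6.230^1.621 ≈ 19.39 hPa.
P_c = 1009 − 19.39 = 989.61 ≈ 990 hPa.

990 hPa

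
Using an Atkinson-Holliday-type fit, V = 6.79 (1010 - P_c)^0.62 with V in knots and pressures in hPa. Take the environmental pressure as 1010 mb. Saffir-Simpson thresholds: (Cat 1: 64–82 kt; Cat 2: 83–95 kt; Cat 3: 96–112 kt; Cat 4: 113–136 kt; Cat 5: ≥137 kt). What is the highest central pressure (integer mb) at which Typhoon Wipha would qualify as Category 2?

953 mb

Category 2 begins at V = 83 kt.
Required ΔP = (83/6.79)^(1/0.62) = 12.224^1.613 ≈ 56.70 mb.
P_c ≤ 1010 − 56.70 = 953.30, so the highest integer P_c is 953 mb.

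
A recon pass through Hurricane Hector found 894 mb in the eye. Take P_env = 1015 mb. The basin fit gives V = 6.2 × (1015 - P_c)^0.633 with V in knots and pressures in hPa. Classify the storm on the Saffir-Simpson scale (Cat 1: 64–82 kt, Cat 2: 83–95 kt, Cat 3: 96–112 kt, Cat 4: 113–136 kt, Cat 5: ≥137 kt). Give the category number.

ΔP = 1015 − 894 = 121 mb.
V ≈ 6.2 × 121^0.633 = 6.2 × 20.82 ≈ 129 kt.
129 kt falls in the Category 4 band.

4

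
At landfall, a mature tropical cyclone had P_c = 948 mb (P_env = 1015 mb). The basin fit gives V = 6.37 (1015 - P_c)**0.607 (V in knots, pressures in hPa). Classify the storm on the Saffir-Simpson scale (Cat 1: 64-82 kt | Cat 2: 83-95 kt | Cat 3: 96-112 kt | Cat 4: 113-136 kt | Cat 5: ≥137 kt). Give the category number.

ΔP = 1015 − 948 = 67 mb.
V ≈ 6.37 × 67^0.607 = 6.37 × 12.84 ≈ 82 kt.
82 kt falls in the Category 1 band.

1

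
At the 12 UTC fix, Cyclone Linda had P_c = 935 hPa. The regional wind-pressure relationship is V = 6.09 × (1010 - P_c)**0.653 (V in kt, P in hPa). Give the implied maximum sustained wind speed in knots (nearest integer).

102 kt

ΔP = 1010 − 935 = 75 hPa.
75^0.653 ≈ 16.765.
V ≈ 6.09 × 16.765 ≈ 102.1 kt.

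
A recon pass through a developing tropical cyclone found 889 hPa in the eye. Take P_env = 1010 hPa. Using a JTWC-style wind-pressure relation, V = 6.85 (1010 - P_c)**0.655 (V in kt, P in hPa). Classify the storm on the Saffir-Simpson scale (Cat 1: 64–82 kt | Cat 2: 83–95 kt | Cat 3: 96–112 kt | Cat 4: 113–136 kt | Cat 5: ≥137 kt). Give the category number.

ΔP = 1010 − 889 = 121 hPa.
V ≈ 6.85 × 121^0.655 = 6.85 × 23.13 ≈ 158 kt.
158 kt falls in the Category 5 band.

5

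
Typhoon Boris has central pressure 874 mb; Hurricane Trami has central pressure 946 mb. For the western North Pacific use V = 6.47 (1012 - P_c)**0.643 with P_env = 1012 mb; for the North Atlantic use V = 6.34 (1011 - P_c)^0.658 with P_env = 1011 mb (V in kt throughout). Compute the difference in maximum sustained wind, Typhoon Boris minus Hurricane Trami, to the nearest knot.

Typhoon Boris: ΔP = 138; V ≈ 6.47 × 138^0.643 ≈ 153.76 kt.
Hurricane Trami: ΔP = 65; V ≈ 6.34 × 65^0.658 ≈ 98.85 kt.
Difference ≈ 153.76 − 98.85 = 54.91 → 55 kt.

55 kt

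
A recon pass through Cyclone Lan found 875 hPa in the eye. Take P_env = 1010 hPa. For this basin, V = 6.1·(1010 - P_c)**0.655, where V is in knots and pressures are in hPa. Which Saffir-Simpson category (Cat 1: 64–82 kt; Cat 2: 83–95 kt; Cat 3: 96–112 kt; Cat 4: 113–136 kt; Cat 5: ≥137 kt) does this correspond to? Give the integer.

ΔP = 1010 − 875 = 135 hPa.
V ≈ 6.1 × 135^0.655 = 6.1 × 24.85 ≈ 152 kt.
152 kt falls in the Category 5 band.

5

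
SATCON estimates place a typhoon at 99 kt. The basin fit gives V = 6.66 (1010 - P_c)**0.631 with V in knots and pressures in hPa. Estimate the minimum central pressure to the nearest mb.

ΔP = (V / 6.66)^(1/0.631) = (99/6.66)^1.585.
99/6.66 = 14.865; 14.865^1.585 ≈ 72.05 mb.
P_c = 1010 − 72.05 = 937.95 ≈ 938 mb.

938 mb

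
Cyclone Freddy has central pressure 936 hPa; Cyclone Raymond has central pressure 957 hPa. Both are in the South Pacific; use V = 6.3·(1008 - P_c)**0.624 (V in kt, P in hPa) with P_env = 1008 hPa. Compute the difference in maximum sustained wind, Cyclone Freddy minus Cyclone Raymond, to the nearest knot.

18 kt

Cyclone Freddy: ΔP = 72; V ≈ 6.3 × 72^0.624 ≈ 90.85 kt.
Cyclone Raymond: ΔP = 51; V ≈ 6.3 × 51^0.624 ≈ 73.26 kt.
Difference ≈ 90.85 − 73.26 = 17.59 → 18 kt.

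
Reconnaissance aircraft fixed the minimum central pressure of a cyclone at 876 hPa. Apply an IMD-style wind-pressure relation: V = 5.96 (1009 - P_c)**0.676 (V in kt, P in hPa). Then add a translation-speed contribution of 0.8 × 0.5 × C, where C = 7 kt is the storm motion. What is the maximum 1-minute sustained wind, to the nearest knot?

ΔP = 1009 − 876 = 133 hPa.
133^0.676 ≈ 27.272.
V ≈ 5.96 × 27.272 ≈ 162.5 kt.
Translation term: 0.8 × 0.5 × 7 = 2.8 kt.
Corrected V ≈ 165.3 kt → 165 kt.

165 kt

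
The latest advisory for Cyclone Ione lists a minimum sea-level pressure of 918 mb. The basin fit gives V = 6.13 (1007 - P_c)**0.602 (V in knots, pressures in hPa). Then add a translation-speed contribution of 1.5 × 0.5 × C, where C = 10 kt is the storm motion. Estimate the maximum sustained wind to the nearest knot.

ΔP = 1007 − 918 = 89 mb.
89^0.602 ≈ 14.912.
V ≈ 6.13 × 14.912 ≈ 91.4 kt.
Translation term: 1.5 × 0.5 × 10 = 7.5 kt.
Corrected V ≈ 98.9 kt → 99 kt.

99 kt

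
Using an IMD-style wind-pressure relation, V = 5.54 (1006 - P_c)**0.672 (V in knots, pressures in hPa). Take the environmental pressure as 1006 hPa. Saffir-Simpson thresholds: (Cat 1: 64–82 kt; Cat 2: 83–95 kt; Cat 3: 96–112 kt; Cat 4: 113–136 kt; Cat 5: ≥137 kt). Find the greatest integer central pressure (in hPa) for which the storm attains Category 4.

917 hPa

Category 4 begins at V = 113 kt.
Required ΔP = (113/5.54)^(1/0.672) = 20.397^1.488 ≈ 88.87 hPa.
P_c ≤ 1006 − 88.87 = 917.13, so the highest integer P_c is 917 hPa.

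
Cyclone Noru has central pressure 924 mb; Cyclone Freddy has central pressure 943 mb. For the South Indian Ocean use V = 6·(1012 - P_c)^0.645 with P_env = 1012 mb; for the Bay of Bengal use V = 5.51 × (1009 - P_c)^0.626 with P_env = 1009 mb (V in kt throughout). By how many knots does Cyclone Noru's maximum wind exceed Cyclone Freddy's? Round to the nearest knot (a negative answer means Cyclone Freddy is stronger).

Cyclone Noru: ΔP = 88; V ≈ 6 × 88^0.645 ≈ 107.73 kt.
Cyclone Freddy: ΔP = 66; V ≈ 5.51 × 66^0.626 ≈ 75.89 kt.
Difference ≈ 107.73 − 75.89 = 31.84 → 32 kt.

32 kt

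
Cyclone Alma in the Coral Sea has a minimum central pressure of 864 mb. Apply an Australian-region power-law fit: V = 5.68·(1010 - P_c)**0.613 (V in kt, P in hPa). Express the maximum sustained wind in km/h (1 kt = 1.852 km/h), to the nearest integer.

223 km/h

ΔP = 1010 − 864 = 146 mb.
V ≈ 5.68 × 146^0.613 = 5.68 × 21.220 ≈ 120.530 kt.
120.530 × 1.852 ≈ 223.22 km/h → 223 km/h.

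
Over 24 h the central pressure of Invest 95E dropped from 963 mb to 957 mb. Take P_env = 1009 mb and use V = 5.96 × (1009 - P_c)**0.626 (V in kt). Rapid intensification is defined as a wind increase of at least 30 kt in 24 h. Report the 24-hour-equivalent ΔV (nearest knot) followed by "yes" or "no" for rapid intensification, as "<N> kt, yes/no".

V₁: ΔP = 46, V ≈ 5.96 × 46^0.626 ≈ 65.48 kt.
V₂: ΔP = 52, V ≈ 5.96 × 52^0.626 ≈ 70.71 kt.
ΔV over 24 h = 5.23 kt → 24 h equivalent = 5.23 × 24/24 ≈ 5.23 kt.
5 kt < 30 kt ⇒ not rapid intensification.

5 kt, no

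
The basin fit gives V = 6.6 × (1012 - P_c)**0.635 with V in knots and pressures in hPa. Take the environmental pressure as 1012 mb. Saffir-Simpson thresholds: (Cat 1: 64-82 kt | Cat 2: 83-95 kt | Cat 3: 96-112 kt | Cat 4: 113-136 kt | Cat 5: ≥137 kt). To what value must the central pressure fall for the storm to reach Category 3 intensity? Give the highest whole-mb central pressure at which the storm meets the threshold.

Category 3 begins at V = 96 kt.
Required ΔP = (96/6.6)^(1/0.635) = 14.545^1.575 ≈ 67.77 mb.
P_c ≤ 1012 − 67.77 = 944.23, so the highest integer P_c is 944 mb.

944 mb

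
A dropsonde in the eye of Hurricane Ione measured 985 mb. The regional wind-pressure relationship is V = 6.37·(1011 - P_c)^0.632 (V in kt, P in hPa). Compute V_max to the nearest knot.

50 kt

ΔP = 1011 − 985 = 26 mb.
26^0.632 ≈ 7.839.
V ≈ 6.37 × 7.839 ≈ 49.9 kt.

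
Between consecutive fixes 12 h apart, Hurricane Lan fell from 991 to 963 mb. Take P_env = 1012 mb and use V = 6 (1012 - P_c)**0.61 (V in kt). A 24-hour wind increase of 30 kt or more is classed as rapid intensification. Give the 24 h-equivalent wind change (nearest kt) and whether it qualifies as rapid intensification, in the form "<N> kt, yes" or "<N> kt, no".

52 kt, yes

V₁: ΔP = 21, V ≈ 6 × 21^0.61 ≈ 38.43 kt.
V₂: ΔP = 49, V ≈ 6 × 49^0.61 ≈ 64.44 kt.
ΔV over 12 h = 26.01 kt → 24 h equivalent = 26.01 × 24/12 ≈ 52.02 kt.
52 kt ≥ 30 kt ⇒ rapid intensification.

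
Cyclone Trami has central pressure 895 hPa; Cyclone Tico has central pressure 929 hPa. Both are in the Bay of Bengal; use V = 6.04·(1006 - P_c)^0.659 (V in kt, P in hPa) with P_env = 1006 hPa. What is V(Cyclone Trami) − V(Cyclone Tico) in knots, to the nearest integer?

29 kt

Cyclone Trami: ΔP = 111; V ≈ 6.04 × 111^0.659 ≈ 134.56 kt.
Cyclone Tico: ΔP = 77; V ≈ 6.04 × 77^0.659 ≈ 105.74 kt.
Difference ≈ 134.56 − 105.74 = 28.82 → 29 kt.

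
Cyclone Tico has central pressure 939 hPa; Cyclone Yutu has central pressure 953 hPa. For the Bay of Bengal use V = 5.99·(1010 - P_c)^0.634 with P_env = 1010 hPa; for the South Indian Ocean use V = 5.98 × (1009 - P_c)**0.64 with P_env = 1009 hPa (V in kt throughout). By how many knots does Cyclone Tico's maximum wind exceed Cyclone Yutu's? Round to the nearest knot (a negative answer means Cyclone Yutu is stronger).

11 kt

Cyclone Tico: ΔP = 71; V ≈ 5.99 × 71^0.634 ≈ 89.36 kt.
Cyclone Yutu: ΔP = 56; V ≈ 5.98 × 56^0.64 ≈ 78.62 kt.
Difference ≈ 89.36 − 78.62 = 10.74 → 11 kt.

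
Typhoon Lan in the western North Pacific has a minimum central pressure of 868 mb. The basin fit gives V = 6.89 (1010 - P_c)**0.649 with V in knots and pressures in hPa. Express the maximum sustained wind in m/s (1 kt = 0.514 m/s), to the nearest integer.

ΔP = 1010 − 868 = 142 mb.
V ≈ 6.89 × 142^0.649 = 6.89 × 24.936 ≈ 171.812 kt.
171.812 × 0.514 ≈ 88.31 m/s → 88 m/s.

88 m/s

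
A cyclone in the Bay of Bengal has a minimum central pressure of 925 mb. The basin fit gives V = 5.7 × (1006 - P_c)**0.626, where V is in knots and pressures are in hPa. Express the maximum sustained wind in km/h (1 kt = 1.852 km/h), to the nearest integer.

165 km/h

ΔP = 1006 − 925 = 81 mb.
V ≈ 5.7 × 81^0.626 = 5.7 × 15.657 ≈ 89.246 kt.
89.246 × 1.852 ≈ 165.28 km/h → 165 km/h.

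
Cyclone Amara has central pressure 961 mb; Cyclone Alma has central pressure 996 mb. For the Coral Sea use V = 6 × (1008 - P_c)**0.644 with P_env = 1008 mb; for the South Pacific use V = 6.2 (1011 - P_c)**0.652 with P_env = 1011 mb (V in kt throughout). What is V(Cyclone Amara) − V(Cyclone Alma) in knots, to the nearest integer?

35 kt

Cyclone Amara: ΔP = 47; V ≈ 6 × 47^0.644 ≈ 71.61 kt.
Cyclone Alma: ΔP = 15; V ≈ 6.2 × 15^0.652 ≈ 36.24 kt.
Difference ≈ 71.61 − 36.24 = 35.37 → 35 kt.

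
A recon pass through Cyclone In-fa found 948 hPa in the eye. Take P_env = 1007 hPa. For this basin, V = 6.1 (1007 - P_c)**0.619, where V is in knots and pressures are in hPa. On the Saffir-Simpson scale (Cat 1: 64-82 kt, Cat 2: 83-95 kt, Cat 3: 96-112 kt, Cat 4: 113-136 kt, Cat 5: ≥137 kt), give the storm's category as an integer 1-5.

1

ΔP = 1007 − 948 = 59 hPa.
V ≈ 6.1 × 59^0.619 = 6.1 × 12.48 ≈ 76 kt.
76 kt falls in the Category 1 band.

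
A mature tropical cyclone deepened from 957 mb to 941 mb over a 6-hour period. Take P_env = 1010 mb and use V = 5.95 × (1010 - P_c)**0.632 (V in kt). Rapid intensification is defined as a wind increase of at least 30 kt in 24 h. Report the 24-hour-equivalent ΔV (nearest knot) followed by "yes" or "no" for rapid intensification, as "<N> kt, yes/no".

V₁: ΔP = 53, V ≈ 5.95 × 53^0.632 ≈ 73.16 kt.
V₂: ΔP = 69, V ≈ 5.95 × 69^0.632 ≈ 86.43 kt.
ΔV over 6 h = 13.27 kt → 24 h equivalent = 13.27 × 24/6 ≈ 53.08 kt.
53 kt ≥ 30 kt ⇒ rapid intensification.

53 kt, yes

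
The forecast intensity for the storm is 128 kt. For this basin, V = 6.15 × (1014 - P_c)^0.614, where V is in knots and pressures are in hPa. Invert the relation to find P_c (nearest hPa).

874 hPa

ΔP = (V / 6.15)^(1/0.614) = (128/6.15)^1.629.
128/6.15 = 20.813; 20.813^1.629 ≈ 140.32 hPa.
P_c = 1014 − 140.32 = 873.68 ≈ 874 hPa.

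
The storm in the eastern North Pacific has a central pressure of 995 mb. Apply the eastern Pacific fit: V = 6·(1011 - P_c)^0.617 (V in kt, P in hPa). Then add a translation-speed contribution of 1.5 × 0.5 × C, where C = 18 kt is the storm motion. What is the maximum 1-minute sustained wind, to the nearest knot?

ΔP = 1011 − 995 = 16 mb.
16^0.617 ≈ 5.533.
V ≈ 6 × 5.533 ≈ 33.2 kt.
Translation term: 1.5 × 0.5 × 18 = 13.5 kt.
Corrected V ≈ 46.7 kt → 47 kt.

47 kt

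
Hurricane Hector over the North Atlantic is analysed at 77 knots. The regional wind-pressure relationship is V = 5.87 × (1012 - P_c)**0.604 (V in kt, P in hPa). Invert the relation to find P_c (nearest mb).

ΔP = (V / 5.87)^(1/0.604) = (77/5.87)^1.656.
77/5.87 = 13.118; 13.118^1.656 ≈ 70.92 mb.
P_c = 1012 − 70.92 = 941.08 ≈ 941 mb.

941 mb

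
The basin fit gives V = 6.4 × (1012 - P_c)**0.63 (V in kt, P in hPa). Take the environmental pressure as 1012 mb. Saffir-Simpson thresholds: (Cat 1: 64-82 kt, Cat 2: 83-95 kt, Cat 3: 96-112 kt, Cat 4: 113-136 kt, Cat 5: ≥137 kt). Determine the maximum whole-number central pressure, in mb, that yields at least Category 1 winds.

973 mb

Category 1 begins at V = 64 kt.
Required ΔP = (64/6.4)^(1/0.63) = 10.000^1.587 ≈ 38.66 mb.
P_c ≤ 1012 − 38.66 = 973.34, so the highest integer P_c is 973 mb.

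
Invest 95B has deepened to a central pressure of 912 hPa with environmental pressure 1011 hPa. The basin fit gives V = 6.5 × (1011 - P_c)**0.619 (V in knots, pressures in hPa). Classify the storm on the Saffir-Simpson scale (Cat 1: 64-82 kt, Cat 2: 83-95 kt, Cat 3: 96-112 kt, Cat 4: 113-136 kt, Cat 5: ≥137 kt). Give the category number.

ΔP = 1011 − 912 = 99 hPa.
V ≈ 6.5 × 99^0.619 = 6.5 × 17.19 ≈ 112 kt.
112 kt falls in the Category 3 band.

3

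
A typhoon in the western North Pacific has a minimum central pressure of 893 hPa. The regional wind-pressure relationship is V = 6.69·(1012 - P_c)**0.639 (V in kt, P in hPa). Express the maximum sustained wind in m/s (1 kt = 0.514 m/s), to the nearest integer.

73 m/s

ΔP = 1012 − 893 = 119 hPa.
V ≈ 6.69 × 119^0.639 = 6.69 × 21.197 ≈ 141.808 kt.
141.808 × 0.514 ≈ 72.89 m/s → 73 m/s.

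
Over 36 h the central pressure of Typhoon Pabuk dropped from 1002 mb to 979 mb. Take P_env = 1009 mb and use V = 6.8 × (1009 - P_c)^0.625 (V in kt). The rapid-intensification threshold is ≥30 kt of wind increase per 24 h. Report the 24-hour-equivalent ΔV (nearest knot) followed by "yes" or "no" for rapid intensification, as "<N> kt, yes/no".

V₁: ΔP = 7, V ≈ 6.8 × 7^0.625 ≈ 22.95 kt.
V₂: ΔP = 30, V ≈ 6.8 × 30^0.625 ≈ 56.98 kt.
ΔV over 36 h = 34.03 kt → 24 h equivalent = 34.03 × 24/36 ≈ 22.69 kt.
23 kt < 30 kt ⇒ not rapid intensification.

23 kt, no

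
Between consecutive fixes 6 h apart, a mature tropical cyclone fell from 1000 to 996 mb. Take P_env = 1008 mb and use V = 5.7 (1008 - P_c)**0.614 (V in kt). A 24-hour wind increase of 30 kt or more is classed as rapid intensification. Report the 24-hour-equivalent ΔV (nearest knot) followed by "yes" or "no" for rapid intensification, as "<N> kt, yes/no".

V₁: ΔP = 8, V ≈ 5.7 × 8^0.614 ≈ 20.43 kt.
V₂: ΔP = 12, V ≈ 5.7 × 12^0.614 ≈ 26.21 kt.
ΔV over 6 h = 5.78 kt → 24 h equivalent = 5.78 × 24/6 ≈ 23.12 kt.
23 kt < 30 kt ⇒ not rapid intensification.

23 kt, no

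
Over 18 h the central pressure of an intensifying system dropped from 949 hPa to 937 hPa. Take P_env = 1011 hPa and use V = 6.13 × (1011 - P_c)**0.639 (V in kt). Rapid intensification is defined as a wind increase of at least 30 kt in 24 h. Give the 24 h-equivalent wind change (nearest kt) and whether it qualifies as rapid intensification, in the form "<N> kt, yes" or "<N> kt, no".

V₁: ΔP = 62, V ≈ 6.13 × 62^0.639 ≈ 85.66 kt.
V₂: ΔP = 74, V ≈ 6.13 × 74^0.639 ≈ 95.92 kt.
ΔV over 18 h = 10.26 kt → 24 h equivalent = 10.26 × 24/18 ≈ 13.68 kt.
14 kt < 30 kt ⇒ not rapid intensification.

14 kt, no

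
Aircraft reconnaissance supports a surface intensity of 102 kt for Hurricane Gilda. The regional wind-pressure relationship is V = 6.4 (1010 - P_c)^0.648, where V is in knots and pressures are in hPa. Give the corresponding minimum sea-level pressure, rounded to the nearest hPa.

938 hPa

ΔP = (V / 6.4)^(1/0.648) = (102/6.4)^1.543.
102/6.4 = 15.938; 15.938^1.543 ≈ 71.71 hPa.
P_c = 1010 − 71.71 = 938.29 ≈ 938 hPa.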